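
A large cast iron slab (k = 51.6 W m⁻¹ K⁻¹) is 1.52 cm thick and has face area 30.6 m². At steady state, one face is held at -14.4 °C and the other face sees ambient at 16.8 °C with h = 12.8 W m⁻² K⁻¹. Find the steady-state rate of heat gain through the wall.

Q = 12.2 kW

Treat each layer as a resistance in series:
  R_cast iron = L/(kA) = 0.0152/(51.6·30.6) = 9.627×10^-6 K/W
  R_conv,out = 1/(hA) = 1/(12.8·30.6) = 0.002553 K/W
ΣR = 9.627×10^-6 + 0.002553 = 0.002563 K/W
Q = ΔT/ΣR = (-14.4 °C − 16.8 °C)/0.002563 = -12200 W
(Negative Q ⇒ heat flows inward; heat gain = 12200 W.)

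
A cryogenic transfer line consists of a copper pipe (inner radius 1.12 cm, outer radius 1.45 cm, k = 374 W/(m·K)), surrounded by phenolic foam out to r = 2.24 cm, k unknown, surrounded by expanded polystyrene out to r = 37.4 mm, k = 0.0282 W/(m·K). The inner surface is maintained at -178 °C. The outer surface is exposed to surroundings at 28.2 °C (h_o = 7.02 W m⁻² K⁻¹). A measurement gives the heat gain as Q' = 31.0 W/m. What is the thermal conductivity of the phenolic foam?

k = 0.0220 W/m·K

ΣR = ΔT/Q' = |-178 − 28.2|/31.0 = 6.652 m·K/W
Known resistances:
  R'_copper = ln(0.0145/0.0112)/(2πk) = 0.2582/(2π·374) = 1.099×10^-4 m·K/W
  R'_expanded polystyrene = ln(0.0374/0.0224)/(2πk) = 0.5126/(2π·0.0282) = 2.893 m·K/W
  R'_conv,out = 1/(2πr h) = 1/(2π·0.0374·7.02) = 0.6062 m·K/W
R_phenolic foam = ΣR − ΣR_known = 6.652 − 3.499 = 3.153 m·K/W
ln(r₂/r₁)/(2πk) = 3.153 ⇒ k = 0.4349/(2π·3.153) = 0.0220 W/m·K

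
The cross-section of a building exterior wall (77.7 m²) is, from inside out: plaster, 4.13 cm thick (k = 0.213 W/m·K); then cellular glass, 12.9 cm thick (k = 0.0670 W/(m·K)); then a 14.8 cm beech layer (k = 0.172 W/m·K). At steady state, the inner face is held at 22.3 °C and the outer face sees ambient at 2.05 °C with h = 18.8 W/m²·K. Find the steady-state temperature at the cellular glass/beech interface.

Resistance network (inner→outer):
  R_plaster = L/(kA) = 0.0413/(0.213·77.7) = 0.002495 K/W
  R_cellular glass = L/(kA) = 0.129/(0.0670·77.7) = 0.02478 K/W
  R_beech = L/(kA) = 0.148/(0.172·77.7) = 0.01107 K/W
  R_conv,out = 1/(hA) = 1/(18.8·77.7) = 6.846×10^-4 K/W
ΣR = 0.002495 + 0.02478 + 0.01107 + 6.846×10^-4 = 0.03903 K/W
Q = ΔT/ΣR = (22.3 °C − 2.05 °C)/0.03903 = 518.8 W
From the inner boundary to the cellular glass/beech interface, ΣR_partial = 0.02728 K/W.
T_interface = T_in − Q·ΣR_partial = 22.3 °C − (518.8)(0.02728) = 8.15 °C

T = 8.15 °C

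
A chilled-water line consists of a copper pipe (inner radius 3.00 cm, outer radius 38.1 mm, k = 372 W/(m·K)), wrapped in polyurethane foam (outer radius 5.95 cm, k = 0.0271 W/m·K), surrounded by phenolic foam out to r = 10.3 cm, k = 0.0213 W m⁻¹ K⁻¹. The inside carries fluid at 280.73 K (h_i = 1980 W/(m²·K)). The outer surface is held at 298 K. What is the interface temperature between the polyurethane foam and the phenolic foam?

Treat each layer as a resistance in series:
  R'_conv,in = 1/(2πr h) = 1/(2π·0.0300·1980) = 0.002679 m·K/W
  R'_copper = ln(0.0381/0.0300)/(2πk) = 0.2390/(2π·372) = 1.023×10^-4 m·K/W
  R'_polyurethane foam = ln(0.0595/0.0381)/(2πk) = 0.4458/(2π·0.0271) = 2.618 m·K/W
  R'_phenolic foam = ln(0.103/0.0595)/(2πk) = 0.5488/(2π·0.0213) = 4.100 m·K/W
ΣR = 0.002679 + 1.023×10^-4 + 2.618 + 4.100 = 6.721 m·K/W
Q' = ΔT/ΣR = (280.73 K − 298 K)/6.721 = -2.570 W/m
From the inner boundary to the polyurethane foam/phenolic foam interface, ΣR_partial = 2.621 m·K/W.
T_interface = T_in − Q'·ΣR_partial = 280.73 K − (-2.570)(2.621) = 287.5 K

T = 287.5 K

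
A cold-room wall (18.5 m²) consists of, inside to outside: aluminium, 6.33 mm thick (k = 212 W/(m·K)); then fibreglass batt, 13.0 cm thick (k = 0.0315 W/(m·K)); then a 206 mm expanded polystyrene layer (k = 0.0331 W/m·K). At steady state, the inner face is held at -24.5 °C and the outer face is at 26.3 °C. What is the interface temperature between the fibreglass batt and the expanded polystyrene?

Resistance network (inner→outer):
  R_aluminium = L/(kA) = 0.00633/(212·18.5) = 1.614×10^-6 K/W
  R_fibreglass batt = L/(kA) = 0.130/(0.0315·18.5) = 0.2231 K/W
  R_expanded polystyrene = L/(kA) = 0.206/(0.0331·18.5) = 0.3364 K/W
ΣR = 1.614×10^-6 + 0.2231 + 0.3364 = 0.5595 K/W
Q = ΔT/ΣR = (-24.5 °C − 26.3 °C)/0.5595 = -90.80 W
From the inner boundary to the fibreglass batt/expanded polystyrene interface, ΣR_partial = 0.2231 K/W.
T_interface = T_in − Q·ΣR_partial = -24.5 °C − (-90.80)(0.2231) = -4.24 °C

T = -4.24 °C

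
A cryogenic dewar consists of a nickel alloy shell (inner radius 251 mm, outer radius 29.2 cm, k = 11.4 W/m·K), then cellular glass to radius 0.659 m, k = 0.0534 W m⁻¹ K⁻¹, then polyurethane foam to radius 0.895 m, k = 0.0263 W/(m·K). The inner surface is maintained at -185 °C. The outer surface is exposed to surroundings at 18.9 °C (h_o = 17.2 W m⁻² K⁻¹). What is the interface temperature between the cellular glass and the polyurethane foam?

Series thermal resistances, inner to outer:
  R_nickel alloy = (1/0.251 − 1/0.292)/(4πk) = 0.5594/(4π·11.4) = 0.003905 K/W
  R_cellular glass = (1/0.292 − 1/0.659)/(4πk) = 1.907/(4π·0.0534) = 2.842 K/W
  R_polyurethane foam = (1/0.659 − 1/0.895)/(4πk) = 0.4001/(4π·0.0263) = 1.211 K/W
  R_conv,out = 1/(4πr²h) = 1/(4π·0.895²·17.2) = 0.005776 K/W
ΣR = 0.003905 + 2.842 + 1.211 + 0.005776 = 4.063 K/W
Q = ΔT/ΣR = (-185 °C − 18.9 °C)/4.063 = -50.18 W
From the inner boundary to the cellular glass/polyurethane foam interface, ΣR_partial = 2.846 K/W.
T_interface = T_in − Q·ΣR_partial = -185 °C − (-50.18)(2.846) = -42.2 °C

T = -42.2 °C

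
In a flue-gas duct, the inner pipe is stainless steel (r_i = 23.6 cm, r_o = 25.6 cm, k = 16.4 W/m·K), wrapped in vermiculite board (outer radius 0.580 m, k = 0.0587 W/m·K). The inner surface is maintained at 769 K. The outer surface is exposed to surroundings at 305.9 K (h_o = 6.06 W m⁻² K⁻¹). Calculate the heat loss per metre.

Treat each layer as a resistance in series:
  R'_stainless steel = ln(0.256/0.236)/(2πk) = 0.08135/(2π·16.4) = 7.894×10^-4 m·K/W
  R'_vermiculite board = ln(0.580/0.256)/(2πk) = 0.8179/(2π·0.0587) = 2.217 m·K/W
  R'_conv,out = 1/(2πr h) = 1/(2π·0.580·6.06) = 0.04528 m·K/W
ΣR = 7.894×10^-4 + 2.217 + 0.04528 = 2.263 m·K/W
Q' = ΔT/ΣR = (769 K − 305.9 K)/2.263 = 205 W/m

Q' = 205 W/m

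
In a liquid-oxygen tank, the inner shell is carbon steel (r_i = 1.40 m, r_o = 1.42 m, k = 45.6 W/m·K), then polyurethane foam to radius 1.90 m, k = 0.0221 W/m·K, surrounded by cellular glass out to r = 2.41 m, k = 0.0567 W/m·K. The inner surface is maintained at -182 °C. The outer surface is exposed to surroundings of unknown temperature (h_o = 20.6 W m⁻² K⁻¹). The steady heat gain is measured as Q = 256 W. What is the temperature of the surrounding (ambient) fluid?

Sum the resistances:
  R_carbon steel = (1/1.40 − 1/1.42)/(4πk) = 0.01006/(4π·45.6) = 1.756×10^-5 K/W
  R_polyurethane foam = (1/1.42 − 1/1.90)/(4πk) = 0.1779/(4π·0.0221) = 0.6406 K/W
  R_cellular glass = (1/1.90 − 1/2.41)/(4πk) = 0.1114/(4π·0.0567) = 0.1563 K/W
  R_conv,out = 1/(4πr²h) = 1/(4π·2.41²·20.6) = 6.651×10^-4 K/W
ΣR = 0.7976 K/W
ΔT = Q·ΣR = 256 × 0.7976 = 204.2 K
Heat flows inward, so T_out = T_in + ΔT = -182 + 204.2 = 22.2 °C

T_out = 22.2 °C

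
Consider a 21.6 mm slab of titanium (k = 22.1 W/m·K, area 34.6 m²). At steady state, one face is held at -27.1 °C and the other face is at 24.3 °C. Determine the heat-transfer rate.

Q = 1820 kW

Q = kA·ΔT/L = 22.1 × 34.6 × |-27.1 °C − 24.3 °C| / 0.0216 = 1.82×10^6 W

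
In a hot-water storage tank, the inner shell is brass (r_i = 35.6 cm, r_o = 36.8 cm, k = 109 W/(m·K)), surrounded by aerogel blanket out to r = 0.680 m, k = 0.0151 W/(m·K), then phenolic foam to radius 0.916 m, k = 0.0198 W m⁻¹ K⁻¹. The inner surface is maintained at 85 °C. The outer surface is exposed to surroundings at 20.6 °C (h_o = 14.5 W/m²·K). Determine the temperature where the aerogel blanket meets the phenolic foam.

T = 32.8 °C

Series thermal resistances, inner to outer:
  R_brass = (1/0.356 − 1/0.368)/(4πk) = 0.09160/(4π·109) = 6.687×10^-5 K/W
  R_aerogel blanket = (1/0.368 − 1/0.680)/(4πk) = 1.247/(4π·0.0151) = 6.571 K/W
  R_phenolic foam = (1/0.680 − 1/0.916)/(4πk) = 0.3789/(4π·0.0198) = 1.523 K/W
  R_conv,out = 1/(4πr²h) = 1/(4π·0.916²·14.5) = 0.006541 K/W
ΣR = 6.687×10^-5 + 6.571 + 1.523 + 0.006541 = 8.101 K/W
Q = ΔT/ΣR = (85 °C − 20.6 °C)/8.101 = 7.950 W
From the inner boundary to the aerogel blanket/phenolic foam interface, ΣR_partial = 6.571 K/W.
T_interface = T_in − Q·ΣR_partial = 85 °C − (7.950)(6.571) = 32.8 °C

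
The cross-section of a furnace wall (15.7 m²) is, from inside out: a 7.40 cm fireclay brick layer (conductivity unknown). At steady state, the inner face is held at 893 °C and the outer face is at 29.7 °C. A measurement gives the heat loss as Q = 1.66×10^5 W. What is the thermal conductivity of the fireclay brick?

ΣR = ΔT/Q = |893 − 29.7|/1.66×10^5 = 0.005201 K/W
L/(kA) = 0.005201 ⇒ k = 0.0740/(0.005201·15.7) = 0.906 W/m·K

k = 0.906 W/m·K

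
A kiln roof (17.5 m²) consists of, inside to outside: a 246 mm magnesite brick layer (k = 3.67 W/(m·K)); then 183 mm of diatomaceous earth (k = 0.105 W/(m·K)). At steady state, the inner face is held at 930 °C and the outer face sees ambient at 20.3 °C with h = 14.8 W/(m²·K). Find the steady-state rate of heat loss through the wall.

Series thermal resistances, inner to outer:
  R_magnesite brick = L/(kA) = 0.246/(3.67·17.5) = 0.003830 K/W
  R_diatomaceous earth = L/(kA) = 0.183/(0.105·17.5) = 0.09959 K/W
  R_conv,out = 1/(hA) = 1/(14.8·17.5) = 0.003861 K/W
ΣR = 0.003830 + 0.09959 + 0.003861 = 0.1073 K/W
Q = ΔT/ΣR = (930 °C − 20.3 °C)/0.1073 = 8480 W

Q = 8.48 kW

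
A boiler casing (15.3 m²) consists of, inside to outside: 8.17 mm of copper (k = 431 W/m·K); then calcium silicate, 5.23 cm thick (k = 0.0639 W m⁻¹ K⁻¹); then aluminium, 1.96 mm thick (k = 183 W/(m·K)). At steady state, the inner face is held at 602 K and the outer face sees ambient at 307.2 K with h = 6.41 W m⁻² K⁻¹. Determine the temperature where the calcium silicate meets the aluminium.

Series thermal resistances, inner to outer:
  R_copper = L/(kA) = 0.00817/(431·15.3) = 1.239×10^-6 K/W
  R_calcium silicate = L/(kA) = 0.0523/(0.0639·15.3) = 0.05349 K/W
  R_aluminium = L/(kA) = 0.00196/(183·15.3) = 7.000×10^-7 K/W
  R_conv,out = 1/(hA) = 1/(6.41·15.3) = 0.01020 K/W
ΣR = 1.239×10^-6 + 0.05349 + 7.000×10^-7 + 0.01020 = 0.06369 K/W
Q = ΔT/ΣR = (602 K − 307.2 K)/0.06369 = 4629 W
From the inner boundary to the calcium silicate/aluminium interface, ΣR_partial = 0.05349 K/W.
T_interface = T_in − Q·ΣR_partial = 602 K − (4629)(0.05349) = 354.4 K

T = 354.4 K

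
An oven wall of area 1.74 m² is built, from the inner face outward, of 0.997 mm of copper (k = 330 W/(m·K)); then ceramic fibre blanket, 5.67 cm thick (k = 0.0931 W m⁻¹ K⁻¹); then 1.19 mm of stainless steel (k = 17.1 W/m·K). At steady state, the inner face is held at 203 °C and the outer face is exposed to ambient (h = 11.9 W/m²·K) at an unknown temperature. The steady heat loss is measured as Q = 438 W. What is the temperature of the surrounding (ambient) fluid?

Series resistances:
  R_copper = L/(kA) = 9.97×10^-4/(330·1.74) = 1.736×10^-6 K/W
  R_ceramic fibre blanket = L/(kA) = 0.0567/(0.0931·1.74) = 0.3500 K/W
  R_stainless steel = L/(kA) = 0.00119/(17.1·1.74) = 3.999×10^-5 K/W
  R_conv,out = 1/(hA) = 1/(11.9·1.74) = 0.04830 K/W
ΣR = 0.3983 K/W
ΔT = Q·ΣR = 438 × 0.3983 = 174.5 K
Heat flows outward, so T_out = T_in − ΔT = 203 − 174.5 = 28.5 °C

T_out = 28.5 °C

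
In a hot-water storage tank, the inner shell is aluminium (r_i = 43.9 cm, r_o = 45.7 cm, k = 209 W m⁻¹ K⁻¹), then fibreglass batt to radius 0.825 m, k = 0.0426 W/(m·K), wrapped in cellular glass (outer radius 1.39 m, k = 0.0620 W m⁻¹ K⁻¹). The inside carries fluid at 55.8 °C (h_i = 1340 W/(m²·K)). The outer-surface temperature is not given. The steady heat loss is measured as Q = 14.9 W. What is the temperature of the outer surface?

Sum the resistances:
  R_conv,in = 1/(4πr²h) = 1/(4π·0.439²·1340) = 3.081×10^-4 K/W
  R_aluminium = (1/0.439 − 1/0.457)/(4πk) = 0.08972/(4π·209) = 3.416×10^-5 K/W
  R_fibreglass batt = (1/0.457 − 1/0.825)/(4πk) = 0.9761/(4π·0.0426) = 1.823 K/W
  R_cellular glass = (1/0.825 − 1/1.39)/(4πk) = 0.4927/(4π·0.0620) = 0.6324 K/W
ΣR = 2.456 K/W
ΔT = Q·ΣR = 14.9 × 2.456 = 36.59 K
Heat flows outward, so T_out = T_in − ΔT = 55.8 − 36.59 = 19.2 °C

T_out = 19.2 °C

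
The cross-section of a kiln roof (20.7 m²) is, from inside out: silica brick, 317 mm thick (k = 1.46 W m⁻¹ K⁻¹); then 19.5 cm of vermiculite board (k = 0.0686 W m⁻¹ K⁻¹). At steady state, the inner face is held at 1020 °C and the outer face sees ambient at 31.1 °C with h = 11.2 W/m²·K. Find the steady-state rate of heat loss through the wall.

Q = 6.50 kW

Series thermal resistances, inner to outer:
  R_silica brick = L/(kA) = 0.317/(1.46·20.7) = 0.01049 K/W
  R_vermiculite board = L/(kA) = 0.195/(0.0686·20.7) = 0.1373 K/W
  R_conv,out = 1/(hA) = 1/(11.2·20.7) = 0.004313 K/W
ΣR = 0.01049 + 0.1373 + 0.004313 = 0.1521 K/W
Q = ΔT/ΣR = (1020 °C − 31.1 °C)/0.1521 = 6500 W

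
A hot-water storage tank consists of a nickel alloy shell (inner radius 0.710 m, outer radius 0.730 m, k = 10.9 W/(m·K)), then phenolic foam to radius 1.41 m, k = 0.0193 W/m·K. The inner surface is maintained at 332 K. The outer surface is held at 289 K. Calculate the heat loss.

Series thermal resistances, inner to outer:
  R_nickel alloy = (1/0.710 − 1/0.730)/(4πk) = 0.03859/(4π·10.9) = 2.817×10^-4 K/W
  R_phenolic foam = (1/0.730 − 1/1.41)/(4πk) = 0.6606/(4π·0.0193) = 2.724 K/W
ΣR = 2.817×10^-4 + 2.724 = 2.724 K/W
Q = ΔT/ΣR = (332 K − 289 K)/2.724 = 15.8 W

Q = 15.8 W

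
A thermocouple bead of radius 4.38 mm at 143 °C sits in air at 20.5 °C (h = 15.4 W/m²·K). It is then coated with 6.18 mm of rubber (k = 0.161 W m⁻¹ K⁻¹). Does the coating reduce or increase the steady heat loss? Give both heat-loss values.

Critical radius for a sphere: r_cr = 2k/h = 0.0209 m = 2.09 cm.
Outer radius after coating: r₂ = 0.00438 + 0.00618 = 0.01056 m.
Since r₁ < r_cr and r₂ ≤ r_cr, the coating moves toward the maximum at r_cr — heat loss rises.
Bare: R = 1/(4πr₁²h) = 269.4 K/W; Q = 122.5/269.4 = 0.455 W.
Coated: R = R_cond + R_conv = 112.4 K/W; Q = 122.5/112.4 = 1.09 W.

increases: 0.455 → 1.09 W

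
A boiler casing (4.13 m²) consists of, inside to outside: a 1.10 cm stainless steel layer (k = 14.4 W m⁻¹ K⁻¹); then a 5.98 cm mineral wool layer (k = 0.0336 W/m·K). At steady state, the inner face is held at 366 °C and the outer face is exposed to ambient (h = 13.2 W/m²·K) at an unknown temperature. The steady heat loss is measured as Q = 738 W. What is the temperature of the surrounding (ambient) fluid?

T_out = 34.3 °C

Series resistances:
  R_stainless steel = L/(kA) = 0.0110/(14.4·4.13) = 1.850×10^-4 K/W
  R_mineral wool = L/(kA) = 0.0598/(0.0336·4.13) = 0.4309 K/W
  R_conv,out = 1/(hA) = 1/(13.2·4.13) = 0.01834 K/W
ΣR = 0.4495 K/W
ΔT = Q·ΣR = 738 × 0.4495 = 331.7 K
Heat flows outward, so T_out = T_in − ΔT = 366 − 331.7 = 34.3 °C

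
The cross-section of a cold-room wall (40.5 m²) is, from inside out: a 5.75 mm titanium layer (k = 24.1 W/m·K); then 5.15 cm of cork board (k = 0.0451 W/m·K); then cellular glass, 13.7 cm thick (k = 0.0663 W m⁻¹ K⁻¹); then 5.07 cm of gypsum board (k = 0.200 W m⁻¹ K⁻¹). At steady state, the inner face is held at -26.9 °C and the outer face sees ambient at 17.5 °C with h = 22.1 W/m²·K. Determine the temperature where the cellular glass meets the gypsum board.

T = 13.7 °C

Series thermal resistances, inner to outer:
  R_titanium = L/(kA) = 0.00575/(24.1·40.5) = 5.891×10^-6 K/W
  R_cork board = L/(kA) = 0.0515/(0.0451·40.5) = 0.02820 K/W
  R_cellular glass = L/(kA) = 0.137/(0.0663·40.5) = 0.05102 K/W
  R_gypsum board = L/(kA) = 0.0507/(0.200·40.5) = 0.006259 K/W
  R_conv,out = 1/(hA) = 1/(22.1·40.5) = 0.001117 K/W
ΣR = 5.891×10^-6 + 0.02820 + 0.05102 + 0.006259 + 0.001117 = 0.08660 K/W
Q = ΔT/ΣR = (-26.9 °C − 17.5 °C)/0.08660 = -512.7 W
From the inner boundary to the cellular glass/gypsum board interface, ΣR_partial = 0.07923 K/W.
T_interface = T_in − Q·ΣR_partial = -26.9 °C − (-512.7)(0.07923) = 13.7 °C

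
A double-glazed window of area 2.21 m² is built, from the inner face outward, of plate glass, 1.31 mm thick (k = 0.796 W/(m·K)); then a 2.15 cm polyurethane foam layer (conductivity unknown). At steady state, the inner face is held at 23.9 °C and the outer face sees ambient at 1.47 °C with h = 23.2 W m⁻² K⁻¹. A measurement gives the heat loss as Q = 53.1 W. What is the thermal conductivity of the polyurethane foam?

k = 0.0242 W/m·K

ΣR = ΔT/Q = |23.9 − 1.47|/53.1 = 0.4224 K/W
Known resistances:
  R_plate glass = L/(kA) = 0.00131/(0.796·2.21) = 7.447×10^-4 K/W
  R_conv,out = 1/(hA) = 1/(23.2·2.21) = 0.01950 K/W
R_polyurethane foam = ΣR − ΣR_known = 0.4224 − 0.02024 = 0.4022 K/W
L/(kA) = 0.4022 ⇒ k = 0.0215/(0.4022·2.21) = 0.0242 W/m·K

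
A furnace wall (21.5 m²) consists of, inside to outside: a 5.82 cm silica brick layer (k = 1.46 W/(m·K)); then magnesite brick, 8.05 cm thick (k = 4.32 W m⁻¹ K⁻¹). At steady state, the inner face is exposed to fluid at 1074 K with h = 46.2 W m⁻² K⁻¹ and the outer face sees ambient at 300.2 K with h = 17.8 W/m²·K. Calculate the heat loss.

Q = 122 kW

Treat each layer as a resistance in series:
  R_conv,in = 1/(hA) = 1/(46.2·21.5) = 0.001007 K/W
  R_silica brick = L/(kA) = 0.0582/(1.46·21.5) = 0.001854 K/W
  R_magnesite brick = L/(kA) = 0.0805/(4.32·21.5) = 8.667×10^-4 K/W
  R_conv,out = 1/(hA) = 1/(17.8·21.5) = 0.002613 K/W
ΣR = 0.001007 + 0.001854 + 8.667×10^-4 + 0.002613 = 0.006341 K/W
Q = ΔT/ΣR = (1074 K − 300.2 K)/0.006341 = 1.22×10^5 W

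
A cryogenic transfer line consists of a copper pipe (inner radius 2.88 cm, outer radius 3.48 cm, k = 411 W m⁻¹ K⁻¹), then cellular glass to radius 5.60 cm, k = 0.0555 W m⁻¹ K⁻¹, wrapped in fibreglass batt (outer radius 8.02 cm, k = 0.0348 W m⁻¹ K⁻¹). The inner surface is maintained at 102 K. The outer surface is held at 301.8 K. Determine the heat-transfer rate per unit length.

Q' = 66.4 W/m

Resistance network (inner→outer):
  R'_copper = ln(0.0348/0.0288)/(2πk) = 0.1892/(2π·411) = 7.328×10^-5 m·K/W
  R'_cellular glass = ln(0.0560/0.0348)/(2πk) = 0.4757/(2π·0.0555) = 1.364 m·K/W
  R'_fibreglass batt = ln(0.0802/0.0560)/(2πk) = 0.3592/(2π·0.0348) = 1.643 m·K/W
ΣR = 7.328×10^-5 + 1.364 + 1.643 = 3.007 m·K/W
Q' = ΔT/ΣR = (102 K − 301.8 K)/3.007 = -66.4 W/m
(Negative Q' ⇒ heat flows inward; heat gain = 66.4 W/m.)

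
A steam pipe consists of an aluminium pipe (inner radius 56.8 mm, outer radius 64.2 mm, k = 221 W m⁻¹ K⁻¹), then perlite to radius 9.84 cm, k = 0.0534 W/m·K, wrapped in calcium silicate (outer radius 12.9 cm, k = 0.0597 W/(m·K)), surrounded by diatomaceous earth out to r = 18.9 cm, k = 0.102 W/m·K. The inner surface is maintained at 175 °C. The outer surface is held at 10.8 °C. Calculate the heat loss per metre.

Series thermal resistances, inner to outer:
  R'_aluminium = ln(0.0642/0.0568)/(2πk) = 0.1225/(2π·221) = 8.820×10^-5 m·K/W
  R'_perlite = ln(0.0984/0.0642)/(2πk) = 0.4270/(2π·0.0534) = 1.273 m·K/W
  R'_calcium silicate = ln(0.129/0.0984)/(2πk) = 0.2708/(2π·0.0597) = 0.7219 m·K/W
  R'_diatomaceous earth = ln(0.189/0.129)/(2πk) = 0.3819/(2π·0.102) = 0.5959 m·K/W
ΣR = 8.820×10^-5 + 1.273 + 0.7219 + 0.5959 = 2.591 m·K/W
Q' = ΔT/ΣR = (175 °C − 10.8 °C)/2.591 = 63.4 W/m

Q' = 63.4 W/m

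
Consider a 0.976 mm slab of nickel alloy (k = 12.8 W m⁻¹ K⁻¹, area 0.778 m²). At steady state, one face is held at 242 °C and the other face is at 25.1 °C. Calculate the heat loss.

Q = kA·ΔT/L = 12.8 × 0.778 × |242 °C − 25.1 °C| / 9.76×10^-4 = 2.21×10^6 W

Q = 2210 kW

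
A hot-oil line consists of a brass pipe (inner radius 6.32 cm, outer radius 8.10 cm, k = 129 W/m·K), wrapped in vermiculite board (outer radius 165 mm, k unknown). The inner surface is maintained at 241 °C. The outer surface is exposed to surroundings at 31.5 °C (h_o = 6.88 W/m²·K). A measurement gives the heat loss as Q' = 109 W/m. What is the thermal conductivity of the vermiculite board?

ΣR = ΔT/Q' = |241 − 31.5|/109 = 1.922 m·K/W
Known resistances:
  R'_brass = ln(0.0810/0.0632)/(2πk) = 0.2481/(2π·129) = 3.062×10^-4 m·K/W
  R'_conv,out = 1/(2πr h) = 1/(2π·0.165·6.88) = 0.1402 m·K/W
R_vermiculite board = ΣR − ΣR_known = 1.922 − 0.1405 = 1.781 m·K/W
ln(r₂/r₁)/(2πk) = 1.781 ⇒ k = 0.7115/(2π·1.781) = 0.0636 W/m·K

k = 0.0636 W/m·K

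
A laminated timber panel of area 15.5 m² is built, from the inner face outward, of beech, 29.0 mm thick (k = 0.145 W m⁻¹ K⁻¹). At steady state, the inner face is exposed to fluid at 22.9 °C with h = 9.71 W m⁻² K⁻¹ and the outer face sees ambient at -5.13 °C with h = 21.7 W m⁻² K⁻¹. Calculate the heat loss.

Q = 1240 W

Treat each layer as a resistance in series:
  R_conv,in = 1/(hA) = 1/(9.71·15.5) = 0.006644 K/W
  R_beech = L/(kA) = 0.0290/(0.145·15.5) = 0.01290 K/W
  R_conv,out = 1/(hA) = 1/(21.7·15.5) = 0.002973 K/W
ΣR = 0.006644 + 0.01290 + 0.002973 = 0.02252 K/W
Q = ΔT/ΣR = (22.9 °C − -5.13 °C)/0.02252 = 1240 W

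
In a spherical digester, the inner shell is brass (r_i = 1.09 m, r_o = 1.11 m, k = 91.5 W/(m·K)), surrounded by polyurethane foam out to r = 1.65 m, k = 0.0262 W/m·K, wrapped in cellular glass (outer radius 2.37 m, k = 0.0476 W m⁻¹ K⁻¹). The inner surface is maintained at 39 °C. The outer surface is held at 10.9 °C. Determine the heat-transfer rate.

Resistance network (inner→outer):
  R_brass = (1/1.09 − 1/1.11)/(4πk) = 0.01653/(4π·91.5) = 1.438×10^-5 K/W
  R_polyurethane foam = (1/1.11 − 1/1.65)/(4πk) = 0.2948/(4π·0.0262) = 0.8955 K/W
  R_cellular glass = (1/1.65 − 1/2.37)/(4πk) = 0.1841/(4π·0.0476) = 0.3078 K/W
ΣR = 1.438×10^-5 + 0.8955 + 0.3078 = 1.203 K/W
Q = ΔT/ΣR = (39 °C − 10.9 °C)/1.203 = 23.4 W

Q = 23.4 W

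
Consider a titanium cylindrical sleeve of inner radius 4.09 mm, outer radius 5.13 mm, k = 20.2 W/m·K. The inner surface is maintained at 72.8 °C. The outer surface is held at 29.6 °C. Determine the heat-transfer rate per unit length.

Q' = 24.2 kW/m

Q' = 2πk·ΔT/ln(r₂/r₁) = 2π × 20.2 × 43.2 / ln(0.00513/0.00409) = 24200 W/m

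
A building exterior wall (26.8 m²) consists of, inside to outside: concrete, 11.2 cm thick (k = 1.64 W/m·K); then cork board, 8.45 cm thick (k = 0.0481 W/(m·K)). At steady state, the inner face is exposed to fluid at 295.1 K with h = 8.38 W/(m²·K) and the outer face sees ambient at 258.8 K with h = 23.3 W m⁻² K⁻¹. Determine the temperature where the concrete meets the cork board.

Treat each layer as a resistance in series:
  R_conv,in = 1/(hA) = 1/(8.38·26.8) = 0.004453 K/W
  R_concrete = L/(kA) = 0.112/(1.64·26.8) = 0.002548 K/W
  R_cork board = L/(kA) = 0.0845/(0.0481·26.8) = 0.06555 K/W
  R_conv,out = 1/(hA) = 1/(23.3·26.8) = 0.001601 K/W
ΣR = 0.004453 + 0.002548 + 0.06555 + 0.001601 = 0.07415 K/W
Q = ΔT/ΣR = (295.1 K − 258.8 K)/0.07415 = 489.5 W
From the inner boundary to the concrete/cork board interface, ΣR_partial = 0.007001 K/W.
T_interface = T_in − Q·ΣR_partial = 295.1 K − (489.5)(0.007001) = 291.7 K

T = 291.7 K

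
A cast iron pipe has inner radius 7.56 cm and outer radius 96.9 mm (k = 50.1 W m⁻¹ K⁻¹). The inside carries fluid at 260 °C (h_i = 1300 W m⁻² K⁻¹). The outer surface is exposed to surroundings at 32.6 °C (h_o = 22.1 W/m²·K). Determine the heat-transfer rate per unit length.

Q' = 2960 W/m

Series thermal resistances, inner to outer:
  R'_conv,in = 1/(2πr h) = 1/(2π·0.0756·1300) = 0.001619 m·K/W
  R'_cast iron = ln(0.0969/0.0756)/(2πk) = 0.2482/(2π·50.1) = 7.885×10^-4 m·K/W
  R'_conv,out = 1/(2πr h) = 1/(2π·0.0969·22.1) = 0.07432 m·K/W
ΣR = 0.001619 + 7.885×10^-4 + 0.07432 = 0.07673 m·K/W
Q' = ΔT/ΣR = (260 °C − 32.6 °C)/0.07673 = 2960 W/m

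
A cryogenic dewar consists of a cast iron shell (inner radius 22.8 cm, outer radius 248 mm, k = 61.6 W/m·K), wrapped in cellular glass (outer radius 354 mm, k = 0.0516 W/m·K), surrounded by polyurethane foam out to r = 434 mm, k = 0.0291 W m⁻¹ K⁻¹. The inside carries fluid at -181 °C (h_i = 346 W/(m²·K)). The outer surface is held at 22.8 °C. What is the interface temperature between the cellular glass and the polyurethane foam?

Treat each layer as a resistance in series:
  R_conv,in = 1/(4πr²h) = 1/(4π·0.228²·346) = 0.004424 K/W
  R_cast iron = (1/0.228 − 1/0.248)/(4πk) = 0.3537/(4π·61.6) = 4.569×10^-4 K/W
  R_cellular glass = (1/0.248 − 1/0.354)/(4πk) = 1.207/(4π·0.0516) = 1.862 K/W
  R_polyurethane foam = (1/0.354 − 1/0.434)/(4πk) = 0.5207/(4π·0.0291) = 1.424 K/W
ΣR = 0.004424 + 4.569×10^-4 + 1.862 + 1.424 = 3.291 K/W
Q = ΔT/ΣR = (-181 °C − 22.8 °C)/3.291 = -61.93 W
From the inner boundary to the cellular glass/polyurethane foam interface, ΣR_partial = 1.867 K/W.
T_interface = T_in − Q·ΣR_partial = -181 °C − (-61.93)(1.867) = -65.4 °C

T = -65.4 °C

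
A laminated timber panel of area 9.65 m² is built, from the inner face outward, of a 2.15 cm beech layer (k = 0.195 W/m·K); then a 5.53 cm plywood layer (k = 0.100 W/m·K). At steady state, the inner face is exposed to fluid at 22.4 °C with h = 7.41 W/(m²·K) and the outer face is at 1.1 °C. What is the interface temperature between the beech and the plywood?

Resistance network (inner→outer):
  R_conv,in = 1/(hA) = 1/(7.41·9.65) = 0.01398 K/W
  R_beech = L/(kA) = 0.0215/(0.195·9.65) = 0.01143 K/W
  R_plywood = L/(kA) = 0.0553/(0.100·9.65) = 0.05731 K/W
ΣR = 0.01398 + 0.01143 + 0.05731 = 0.08272 K/W
Q = ΔT/ΣR = (22.4 °C − 1.1 °C)/0.08272 = 257.5 W
From the inner boundary to the beech/plywood interface, ΣR_partial = 0.02541 K/W.
T_interface = T_in − Q·ΣR_partial = 22.4 °C − (257.5)(0.02541) = 15.9 °C

T = 15.9 °C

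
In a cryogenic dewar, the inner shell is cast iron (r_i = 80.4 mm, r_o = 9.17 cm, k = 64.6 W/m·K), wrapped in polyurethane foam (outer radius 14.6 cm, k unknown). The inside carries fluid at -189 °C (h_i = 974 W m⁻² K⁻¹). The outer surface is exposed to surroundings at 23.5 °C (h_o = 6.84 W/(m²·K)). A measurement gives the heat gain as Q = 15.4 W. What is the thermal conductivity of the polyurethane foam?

k = 0.0244 W/m·K

ΣR = ΔT/Q = |-189 − 23.5|/15.4 = 13.80 K/W
Known resistances:
  R_conv,in = 1/(4πr²h) = 1/(4π·0.0804²·974) = 0.01264 K/W
  R_cast iron = (1/0.0804 − 1/0.0917)/(4πk) = 1.533/(4π·64.6) = 0.001888 K/W
  R_conv,out = 1/(4πr²h) = 1/(4π·0.146²·6.84) = 0.5458 K/W
R_polyurethane foam = ΣR − ΣR_known = 13.80 − 0.5603 = 13.24 K/W
(1/r₁−1/r₂)/(4πk) = 13.24 ⇒ k = 4.056/(4π·13.24) = 0.0244 W/m·K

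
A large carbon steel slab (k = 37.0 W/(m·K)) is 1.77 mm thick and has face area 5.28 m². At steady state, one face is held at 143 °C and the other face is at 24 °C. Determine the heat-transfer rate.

Q = kA·ΔT/L = 37.0 × 5.28 × |143 °C − 24 °C| / 0.00177 = 1.31×10^7 W

Q = 13100 kW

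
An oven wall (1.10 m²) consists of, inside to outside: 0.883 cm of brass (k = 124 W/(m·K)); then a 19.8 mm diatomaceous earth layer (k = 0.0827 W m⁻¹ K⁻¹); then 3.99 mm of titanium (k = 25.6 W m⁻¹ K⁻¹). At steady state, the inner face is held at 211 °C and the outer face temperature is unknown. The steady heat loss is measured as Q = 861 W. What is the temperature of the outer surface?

Series resistances:
  R_brass = L/(kA) = 0.00883/(124·1.10) = 6.474×10^-5 K/W
  R_diatomaceous earth = L/(kA) = 0.0198/(0.0827·1.10) = 0.2177 K/W
  R_titanium = L/(kA) = 0.00399/(25.6·1.10) = 1.417×10^-4 K/W
ΣR = 0.2179 K/W
ΔT = Q·ΣR = 861 × 0.2179 = 187.6 K
Heat flows outward, so T_out = T_in − ΔT = 211 − 187.6 = 23.4 °C

T_out = 23.4 °C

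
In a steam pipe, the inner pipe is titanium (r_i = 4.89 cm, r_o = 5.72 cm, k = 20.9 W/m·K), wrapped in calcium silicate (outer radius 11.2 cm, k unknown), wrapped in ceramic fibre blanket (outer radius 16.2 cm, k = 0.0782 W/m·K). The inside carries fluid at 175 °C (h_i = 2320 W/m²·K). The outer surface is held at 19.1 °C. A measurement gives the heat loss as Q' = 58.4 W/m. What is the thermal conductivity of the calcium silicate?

ΣR = ΔT/Q' = |175 − 19.1|/58.4 = 2.670 m·K/W
Known resistances:
  R'_conv,in = 1/(2πr h) = 1/(2π·0.0489·2320) = 0.001403 m·K/W
  R'_titanium = ln(0.0572/0.0489)/(2πk) = 0.1568/(2π·20.9) = 0.001194 m·K/W
  R'_ceramic fibre blanket = ln(0.162/0.112)/(2πk) = 0.3691/(2π·0.0782) = 0.7512 m·K/W
R_calcium silicate = ΣR − ΣR_known = 2.670 − 0.7538 = 1.916 m·K/W
ln(r₂/r₁)/(2πk) = 1.916 ⇒ k = 0.6719/(2π·1.916) = 0.0558 W/m·K

k = 0.0558 W/m·K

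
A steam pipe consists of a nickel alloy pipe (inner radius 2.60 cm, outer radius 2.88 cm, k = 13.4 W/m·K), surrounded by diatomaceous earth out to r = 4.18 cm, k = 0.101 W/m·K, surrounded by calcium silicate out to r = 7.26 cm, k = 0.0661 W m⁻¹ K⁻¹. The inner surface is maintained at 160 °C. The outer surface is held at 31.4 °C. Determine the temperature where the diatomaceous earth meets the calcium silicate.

T = 121 °C

Series thermal resistances, inner to outer:
  R'_nickel alloy = ln(0.0288/0.0260)/(2πk) = 0.1023/(2π·13.4) = 0.001215 m·K/W
  R'_diatomaceous earth = ln(0.0418/0.0288)/(2πk) = 0.3725/(2π·0.101) = 0.5870 m·K/W
  R'_calcium silicate = ln(0.0726/0.0418)/(2πk) = 0.5521/(2π·0.0661) = 1.329 m·K/W
ΣR = 0.001215 + 0.5870 + 1.329 = 1.917 m·K/W
Q' = ΔT/ΣR = (160 °C − 31.4 °C)/1.917 = 67.08 W/m
From the inner boundary to the diatomaceous earth/calcium silicate interface, ΣR_partial = 0.5882 m·K/W.
T_interface = T_in − Q'·ΣR_partial = 160 °C − (67.08)(0.5882) = 121 °C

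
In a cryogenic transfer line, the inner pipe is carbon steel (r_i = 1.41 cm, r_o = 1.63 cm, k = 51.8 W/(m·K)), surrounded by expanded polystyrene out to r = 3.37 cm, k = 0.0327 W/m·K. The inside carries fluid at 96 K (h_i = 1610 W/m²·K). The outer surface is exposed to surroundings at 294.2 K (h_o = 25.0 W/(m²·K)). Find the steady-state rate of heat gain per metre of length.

Q' = 53.1 W/m

Treat each layer as a resistance in series:
  R'_conv,in = 1/(2πr h) = 1/(2π·0.0141·1610) = 0.007011 m·K/W
  R'_carbon steel = ln(0.0163/0.0141)/(2πk) = 0.1450/(2π·51.8) = 4.455×10^-4 m·K/W
  R'_expanded polystyrene = ln(0.0337/0.0163)/(2πk) = 0.7263/(2π·0.0327) = 3.535 m·K/W
  R'_conv,out = 1/(2πr h) = 1/(2π·0.0337·25.0) = 0.1889 m·K/W
ΣR = 0.007011 + 4.455×10^-4 + 3.535 + 0.1889 = 3.731 m·K/W
Q' = ΔT/ΣR = (96 K − 294.2 K)/3.731 = -53.1 W/m
(Negative Q' ⇒ heat flows inward; heat gain = 53.1 W/m.)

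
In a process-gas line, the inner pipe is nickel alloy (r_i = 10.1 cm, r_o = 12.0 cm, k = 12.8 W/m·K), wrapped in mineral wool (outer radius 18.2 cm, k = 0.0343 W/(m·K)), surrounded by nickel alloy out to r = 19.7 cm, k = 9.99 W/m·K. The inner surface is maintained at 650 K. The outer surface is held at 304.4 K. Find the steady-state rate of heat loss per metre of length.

Q' = 179 W/m

Treat each layer as a resistance in series:
  R'_nickel alloy = ln(0.120/0.101)/(2πk) = 0.1724/(2π·12.8) = 0.002143 m·K/W
  R'_mineral wool = ln(0.182/0.120)/(2πk) = 0.4165/(2π·0.0343) = 1.933 m·K/W
  R'_nickel alloy = ln(0.197/0.182)/(2πk) = 0.07920/(2π·9.99) = 0.001262 m·K/W
ΣR = 0.002143 + 1.933 + 0.001262 = 1.936 m·K/W
Q' = ΔT/ΣR = (650 K − 304.4 K)/1.936 = 179 W/m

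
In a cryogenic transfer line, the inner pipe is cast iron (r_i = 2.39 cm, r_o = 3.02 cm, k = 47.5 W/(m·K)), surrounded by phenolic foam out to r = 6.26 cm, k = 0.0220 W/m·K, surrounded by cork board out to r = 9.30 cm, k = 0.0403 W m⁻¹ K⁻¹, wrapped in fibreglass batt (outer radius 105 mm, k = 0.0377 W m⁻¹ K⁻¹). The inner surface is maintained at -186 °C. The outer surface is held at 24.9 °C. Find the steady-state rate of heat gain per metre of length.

Treat each layer as a resistance in series:
  R'_cast iron = ln(0.0302/0.0239)/(2πk) = 0.2340/(2π·47.5) = 7.839×10^-4 m·K/W
  R'_phenolic foam = ln(0.0626/0.0302)/(2πk) = 0.7289/(2π·0.0220) = 5.273 m·K/W
  R'_cork board = ln(0.0930/0.0626)/(2πk) = 0.3958/(2π·0.0403) = 1.563 m·K/W
  R'_fibreglass batt = ln(0.105/0.0930)/(2πk) = 0.1214/(2π·0.0377) = 0.5123 m·K/W
ΣR = 7.839×10^-4 + 5.273 + 1.563 + 0.5123 = 7.349 m·K/W
Q' = ΔT/ΣR = (-186 °C − 24.9 °C)/7.349 = -28.7 W/m
(Negative Q' ⇒ heat flows inward; heat gain = 28.7 W/m.)

Q' = 28.7 W/m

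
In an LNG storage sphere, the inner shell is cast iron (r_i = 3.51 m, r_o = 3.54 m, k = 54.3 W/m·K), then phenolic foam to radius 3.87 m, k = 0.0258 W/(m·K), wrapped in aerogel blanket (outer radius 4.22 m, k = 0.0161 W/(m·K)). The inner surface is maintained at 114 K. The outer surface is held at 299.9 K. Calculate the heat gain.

Treat each layer as a resistance in series:
  R_cast iron = (1/3.51 − 1/3.54)/(4πk) = 0.002414/(4π·54.3) = 3.538×10^-6 K/W
  R_phenolic foam = (1/3.54 − 1/3.87)/(4πk) = 0.02409/(4π·0.0258) = 0.07430 K/W
  R_aerogel blanket = (1/3.87 − 1/4.22)/(4πk) = 0.02143/(4π·0.0161) = 0.1059 K/W
ΣR = 3.538×10^-6 + 0.07430 + 0.1059 = 0.1802 K/W
Q = ΔT/ΣR = (114 K − 299.9 K)/0.1802 = -1030 W
(Negative Q ⇒ heat flows inward; heat gain = 1030 W.)

Q = 1030 W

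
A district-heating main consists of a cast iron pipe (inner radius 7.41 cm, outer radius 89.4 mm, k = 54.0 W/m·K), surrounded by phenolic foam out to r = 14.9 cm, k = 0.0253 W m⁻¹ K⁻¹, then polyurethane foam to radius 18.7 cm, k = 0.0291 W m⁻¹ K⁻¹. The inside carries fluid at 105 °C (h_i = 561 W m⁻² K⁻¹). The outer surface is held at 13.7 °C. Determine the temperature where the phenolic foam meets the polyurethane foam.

Resistance network (inner→outer):
  R'_conv,in = 1/(2πr h) = 1/(2π·0.0741·561) = 0.003829 m·K/W
  R'_cast iron = ln(0.0894/0.0741)/(2πk) = 0.1877/(2π·54.0) = 5.532×10^-4 m·K/W
  R'_phenolic foam = ln(0.149/0.0894)/(2πk) = 0.5108/(2π·0.0253) = 3.213 m·K/W
  R'_polyurethane foam = ln(0.187/0.149)/(2πk) = 0.2272/(2π·0.0291) = 1.242 m·K/W
ΣR = 0.003829 + 5.532×10^-4 + 3.213 + 1.242 = 4.459 m·K/W
Q' = ΔT/ΣR = (105 °C − 13.7 °C)/4.459 = 20.48 W/m
From the inner boundary to the phenolic foam/polyurethane foam interface, ΣR_partial = 3.217 m·K/W.
T_interface = T_in − Q'·ΣR_partial = 105 °C − (20.48)(3.217) = 39.1 °C

T = 39.1 °C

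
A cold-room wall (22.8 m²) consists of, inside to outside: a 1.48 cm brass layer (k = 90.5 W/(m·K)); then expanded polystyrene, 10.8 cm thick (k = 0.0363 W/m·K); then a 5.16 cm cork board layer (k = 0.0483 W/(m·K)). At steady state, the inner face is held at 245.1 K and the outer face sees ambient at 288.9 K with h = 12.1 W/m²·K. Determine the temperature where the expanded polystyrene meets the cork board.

Resistance network (inner→outer):
  R_brass = L/(kA) = 0.0148/(90.5·22.8) = 7.173×10^-6 K/W
  R_expanded polystyrene = L/(kA) = 0.108/(0.0363·22.8) = 0.1305 K/W
  R_cork board = L/(kA) = 0.0516/(0.0483·22.8) = 0.04686 K/W
  R_conv,out = 1/(hA) = 1/(12.1·22.8) = 0.003625 K/W
ΣR = 7.173×10^-6 + 0.1305 + 0.04686 + 0.003625 = 0.1810 K/W
Q = ΔT/ΣR = (245.1 K − 288.9 K)/0.1810 = -242.0 W
From the inner boundary to the expanded polystyrene/cork board interface, ΣR_partial = 0.1305 K/W.
T_interface = T_in − Q·ΣR_partial = 245.1 K − (-242.0)(0.1305) = 276.68 K

T = 276.68 K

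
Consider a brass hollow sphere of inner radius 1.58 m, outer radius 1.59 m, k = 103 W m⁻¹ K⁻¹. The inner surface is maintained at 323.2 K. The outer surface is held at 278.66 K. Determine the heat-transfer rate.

Q = 14500 kW

Q = 4πk·ΔT/(1/r₁ − 1/r₂) = 4π × 103 × 44.54 / (1/1.58 − 1/1.59) = 1.45×10^7 W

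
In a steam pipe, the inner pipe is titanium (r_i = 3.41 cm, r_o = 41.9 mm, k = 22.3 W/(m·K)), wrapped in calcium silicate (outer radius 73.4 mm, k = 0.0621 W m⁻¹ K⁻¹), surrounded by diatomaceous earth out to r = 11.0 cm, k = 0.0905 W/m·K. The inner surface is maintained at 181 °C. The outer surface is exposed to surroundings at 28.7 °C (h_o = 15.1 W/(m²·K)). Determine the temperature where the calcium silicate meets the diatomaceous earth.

T = 83.5 °C

Treat each layer as a resistance in series:
  R'_titanium = ln(0.0419/0.0341)/(2πk) = 0.2060/(2π·22.3) = 0.001470 m·K/W
  R'_calcium silicate = ln(0.0734/0.0419)/(2πk) = 0.5606/(2π·0.0621) = 1.437 m·K/W
  R'_diatomaceous earth = ln(0.110/0.0734)/(2πk) = 0.4046/(2π·0.0905) = 0.7115 m·K/W
  R'_conv,out = 1/(2πr h) = 1/(2π·0.110·15.1) = 0.09582 m·K/W
ΣR = 0.001470 + 1.437 + 0.7115 + 0.09582 = 2.246 m·K/W
Q' = ΔT/ΣR = (181 °C − 28.7 °C)/2.246 = 67.81 W/m
From the inner boundary to the calcium silicate/diatomaceous earth interface, ΣR_partial = 1.438 m·K/W.
T_interface = T_in − Q'·ΣR_partial = 181 °C − (67.81)(1.438) = 83.5 °C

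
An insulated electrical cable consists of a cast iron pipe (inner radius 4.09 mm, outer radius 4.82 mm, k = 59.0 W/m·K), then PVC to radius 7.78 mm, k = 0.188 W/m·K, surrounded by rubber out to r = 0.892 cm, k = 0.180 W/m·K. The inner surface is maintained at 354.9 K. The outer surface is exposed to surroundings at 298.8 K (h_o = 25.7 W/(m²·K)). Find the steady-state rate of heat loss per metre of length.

Q' = 45.9 W/m

Treat each layer as a resistance in series:
  R'_cast iron = ln(0.00482/0.00409)/(2πk) = 0.1642/(2π·59.0) = 4.430×10^-4 m·K/W
  R'_PVC = ln(0.00778/0.00482)/(2πk) = 0.4788/(2π·0.188) = 0.4053 m·K/W
  R'_rubber = ln(0.00892/0.00778)/(2πk) = 0.1367/(2π·0.180) = 0.1209 m·K/W
  R'_conv,out = 1/(2πr h) = 1/(2π·0.00892·25.7) = 0.6943 m·K/W
ΣR = 4.430×10^-4 + 0.4053 + 0.1209 + 0.6943 = 1.221 m·K/W
Q' = ΔT/ΣR = (354.9 K − 298.8 K)/1.221 = 45.9 W/m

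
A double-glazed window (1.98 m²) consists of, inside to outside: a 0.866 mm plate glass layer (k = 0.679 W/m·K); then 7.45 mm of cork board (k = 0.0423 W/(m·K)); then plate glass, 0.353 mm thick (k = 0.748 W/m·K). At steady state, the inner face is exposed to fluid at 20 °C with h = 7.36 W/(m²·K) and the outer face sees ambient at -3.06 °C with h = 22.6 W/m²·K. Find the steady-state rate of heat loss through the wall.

Q = 128 W

Treat each layer as a resistance in series:
  R_conv,in = 1/(hA) = 1/(7.36·1.98) = 0.06862 K/W
  R_plate glass = L/(kA) = 8.66×10^-4/(0.679·1.98) = 6.441×10^-4 K/W
  R_cork board = L/(kA) = 0.00745/(0.0423·1.98) = 0.08895 K/W
  R_plate glass = L/(kA) = 3.53×10^-4/(0.748·1.98) = 2.383×10^-4 K/W
  R_conv,out = 1/(hA) = 1/(22.6·1.98) = 0.02235 K/W
ΣR = 0.06862 + 6.441×10^-4 + 0.08895 + 2.383×10^-4 + 0.02235 = 0.1808 K/W
Q = ΔT/ΣR = (20 °C − -3.06 °C)/0.1808 = 128 W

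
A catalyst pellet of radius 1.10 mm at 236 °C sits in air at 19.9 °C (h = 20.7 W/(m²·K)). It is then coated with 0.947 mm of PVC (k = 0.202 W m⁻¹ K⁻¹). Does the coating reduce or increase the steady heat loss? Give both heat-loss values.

Critical radius for a sphere: r_cr = 2k/h = 0.0195 m = 1.95 cm.
Outer radius after coating: r₂ = 0.00110 + 9.47×10^-4 = 0.002047 m.
Since r₁ < r_cr and r₂ ≤ r_cr, the coating moves toward the maximum at r_cr — heat loss rises.
Bare: R = 1/(4πr₁²h) = 3177 K/W; Q = 216.1/3177 = 0.0680 W.
Coated: R = R_cond + R_conv = 1083 K/W; Q = 216.1/1083 = 0.200 W.

increases: 0.0680 → 0.200 W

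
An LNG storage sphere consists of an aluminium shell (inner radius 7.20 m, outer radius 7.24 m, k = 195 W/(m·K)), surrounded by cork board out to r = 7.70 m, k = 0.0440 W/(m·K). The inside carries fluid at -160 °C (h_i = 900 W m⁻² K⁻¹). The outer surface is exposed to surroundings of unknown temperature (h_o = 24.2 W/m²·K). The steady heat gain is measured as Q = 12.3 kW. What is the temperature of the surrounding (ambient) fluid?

Series resistances:
  R_conv,in = 1/(4πr²h) = 1/(4π·7.20²·900) = 1.706×10^-6 K/W
  R_aluminium = (1/7.20 − 1/7.24)/(4πk) = 7.673×10^-4/(4π·195) = 3.131×10^-7 K/W
  R_cork board = (1/7.24 − 1/7.70)/(4πk) = 0.008251/(4π·0.0440) = 0.01492 K/W
  R_conv,out = 1/(4πr²h) = 1/(4π·7.70²·24.2) = 5.546×10^-5 K/W
ΣR = 0.01498 K/W
ΔT = Q·ΣR = 12300 × 0.01498 = 184.3 K
Heat flows inward, so T_out = T_in + ΔT = -160 + 184.3 = 24.3 °C

T_out = 24.3 °C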